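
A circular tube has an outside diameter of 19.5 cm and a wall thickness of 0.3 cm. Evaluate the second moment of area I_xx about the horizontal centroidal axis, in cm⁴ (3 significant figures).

Break the section into simple shapes (no overlaps), measuring from the bottom-left corner of the bounding box.
Outer circle: ⌀19.5, A = 298.65 cm², y = 9.75 cm, Ī = 7097.5 cm⁴.
Bore (subtracted): ⌀18.9, A = 280.55 cm², y = 9.75 cm, Ī = 6263.5 cm⁴.
By symmetry the centroid is at mid-height, ȳ = 9.75 cm.
All pieces are centred on the horizontal centroidal axis, so I = ΣĪ (holes subtracted) = 834.05 cm⁴.

I_xx ≈ 834 cm⁴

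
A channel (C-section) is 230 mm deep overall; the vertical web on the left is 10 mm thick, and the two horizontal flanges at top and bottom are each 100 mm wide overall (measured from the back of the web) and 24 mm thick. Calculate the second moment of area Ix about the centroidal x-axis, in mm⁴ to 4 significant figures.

Decompose the section into non-overlapping parts with the origin at the bottom-left of its bounding rectangle.
Web: 10 × 230, A = 2 300 mm², y = 115 mm, Ī = 10 139 167 mm⁴.
Top flange (beyond web): 90 × 24, A = 2 160 mm², y = 218 mm, Ī = 103 680 mm⁴.
Bottom flange (beyond web): 90 × 24, A = 2 160 mm², y = 12 mm, Ī = 103 680 mm⁴.
By symmetry the centroid is at mid-height, ȳ = 115 mm.
Transfer each piece to the centroidal x-axis using Ī + A·d² with d = y − 115:
  web: d = 0 mm → contributes +10 139 167 mm⁴
  top flange (beyond web): d = 103 mm → contributes +23 019 120 mm⁴
  bottom flange (beyond web): d = -103 mm → contributes +23 019 120 mm⁴
Total I = 56 177 407 mm⁴.

Ix ≈ 5.618 × 10⁷ mm⁴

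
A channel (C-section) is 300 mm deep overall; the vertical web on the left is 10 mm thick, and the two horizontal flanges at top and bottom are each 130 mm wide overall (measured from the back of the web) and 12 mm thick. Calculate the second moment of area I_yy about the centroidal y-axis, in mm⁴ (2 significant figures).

Treat the section as a set of non-overlapping primitives; coordinates are from the bounding-box lower-left.
Web: 10 × 300, A = 3 000 mm², x = 5 mm, Ī = 25 000 mm⁴.
Top flange (beyond web): 120 × 12, A = 1 440 mm², x = 70 mm, Ī = 1 728 000 mm⁴.
Bottom flange (beyond web): 120 × 12, A = 1 440 mm², x = 70 mm, Ī = 1 728 000 mm⁴.
Centroid: x̄ = ΣA·x / ΣA = 36.84 mm.
Transfer each piece to the centroidal y-axis using Ī + A·d² with d = x − 36.84:
  web: d = -31.84 mm → contributes +3 065 733 mm⁴
  top flange (beyond web): d = 33.16 mm → contributes +3 311 715 mm⁴
  bottom flange (beyond web): d = 33.16 mm → contributes +3 311 715 mm⁴
Total I = 9 689 163 mm⁴.

I_yy ≈ 9.7 × 10⁶ mm⁴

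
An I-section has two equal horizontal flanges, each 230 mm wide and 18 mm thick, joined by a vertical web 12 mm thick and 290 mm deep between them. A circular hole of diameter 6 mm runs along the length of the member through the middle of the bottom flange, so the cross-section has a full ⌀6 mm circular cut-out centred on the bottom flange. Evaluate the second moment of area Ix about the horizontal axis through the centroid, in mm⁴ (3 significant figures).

Ix ≈ 2.20 × 10⁸ mm⁴

Treat the section as a set of non-overlapping primitives; coordinates are from the bounding-box lower-left.
Bottom flange: 230 × 18, A = 4 140 mm², y = 9 mm, Ī = 111 780 mm⁴.
Web: 12 × 290, A = 3 480 mm², y = 163 mm, Ī = 24 389 000 mm⁴.
Top flange: 230 × 18, A = 4 140 mm², y = 317 mm, Ī = 111 780 mm⁴.
Hole (subtracted): ⌀6, A = 28.274 mm², y = 9 mm, Ī = 63.617 mm⁴.
Centroid: ȳ = ΣA·y / ΣA = 163.37 mm.
Transfer each piece to the horizontal axis through the centroid using Ī + A·d² with d = y − 163.37:
  bottom flange: d = -154.37 mm → contributes +98 769 853 mm⁴
  web: d = -0.37115 mm → contributes +24 389 479 mm⁴
  top flange: d = 153.63 mm → contributes +97 823 328 mm⁴
  hole: d = -154.37 mm → contributes −673 854 mm⁴
Total I = 220 308 806 mm⁴.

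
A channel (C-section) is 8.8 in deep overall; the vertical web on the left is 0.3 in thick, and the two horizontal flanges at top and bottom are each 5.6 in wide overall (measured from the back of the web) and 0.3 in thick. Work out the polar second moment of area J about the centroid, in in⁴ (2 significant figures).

Treat the section as a set of non-overlapping primitives; coordinates are from the bounding-box lower-left.
Web: 0.3 × 8.8, A = 2.64 in², y = 4.4 in, Ī = 17.04 in⁴.
Top flange (beyond web): 5.3 × 0.3, A = 1.59 in², y = 8.65 in, Ī = 0.01193 in⁴.
Bottom flange (beyond web): 5.3 × 0.3, A = 1.59 in², y = 0.15 in, Ī = 0.01193 in⁴.
By symmetry the centroid is at mid-height, ȳ = 4.4 in.
Transfer each piece to the centroidal x-axis using Ī + A·d² with d = y − 4.4:
  web: d = 0 in → contributes +17.04 in⁴
  top flange (beyond web): d = 4.25 in → contributes +28.73 in⁴
  bottom flange (beyond web): d = -4.25 in → contributes +28.73 in⁴
Total I = 74.5 in⁴.
For the y-axis: x̄ = 1.68 in.
Repeating about the centroidal y-axis gives I_y = 18.77 in⁴.
Polar second moment: J = I_x + I_y = 93.27 in⁴.

J ≈ 93 in⁴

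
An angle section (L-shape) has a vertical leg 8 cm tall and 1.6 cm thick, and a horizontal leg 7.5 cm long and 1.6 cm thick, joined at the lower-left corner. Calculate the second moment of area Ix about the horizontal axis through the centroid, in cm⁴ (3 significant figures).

Ix ≈ 126 cm⁴

Break the section into simple shapes (no overlaps), measuring from the bottom-left corner of the bounding box.
Vertical leg: 1.6 × 8, A = 12.8 cm², y = 4 cm, Ī = 68.267 cm⁴.
Horizontal leg (remainder): 5.9 × 1.6, A = 9.44 cm², y = 0.8 cm, Ī = 2.0139 cm⁴.
Centroid: ȳ = ΣA·y / ΣA = 2.6417 cm.
Transfer each piece to the horizontal axis through the centroid using Ī + A·d² with d = y − 2.6417:
  vertical leg: d = 1.3583 cm → contributes +91.881 cm⁴
  horizontal leg (remainder): d = -1.8417 cm → contributes +34.034 cm⁴
Total I = 125.92 cm⁴.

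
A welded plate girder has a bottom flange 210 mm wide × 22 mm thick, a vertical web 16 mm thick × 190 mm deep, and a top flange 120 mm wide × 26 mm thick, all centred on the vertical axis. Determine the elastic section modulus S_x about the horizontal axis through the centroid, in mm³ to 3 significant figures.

S_x ≈ 7.08 × 10⁵ mm³

Split into non-overlapping primitives; take the origin at the lower-left of the bounding box.
Bottom plate: 210 × 22, A = 4 620 mm², y = 11 mm, Ī = 186 340 mm⁴.
Web plate: 16 × 190, A = 3 040 mm², y = 117 mm, Ī = 9 145 333 mm⁴.
Top plate: 120 × 26, A = 3 120 mm², y = 225 mm, Ī = 175 760 mm⁴.
Centroid: ȳ = ΣA·y / ΣA = 102.83 mm.
Transfer each piece to the horizontal axis through the centroid using Ī + A·d² with d = y − 102.83:
  bottom plate: d = -91.829 mm → contributes +39 145 057 mm⁴
  web plate: d = 14.171 mm → contributes +9 755 791 mm⁴
  top plate: d = 122.17 mm → contributes +46 743 871 mm⁴
Total I = 95 644 719 mm⁴.
Extreme fibre distance c = 135.17 mm; S = I/c = 707 585 mm³.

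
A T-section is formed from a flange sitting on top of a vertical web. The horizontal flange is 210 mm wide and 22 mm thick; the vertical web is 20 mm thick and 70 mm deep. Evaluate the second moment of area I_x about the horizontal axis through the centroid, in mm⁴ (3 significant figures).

Treat the section as a set of non-overlapping primitives; coordinates are from the bounding-box lower-left.
Flange: 210 × 22, A = 4 620 mm², y = 81 mm, Ī = 186 340 mm⁴.
Web: 20 × 70, A = 1 400 mm², y = 35 mm, Ī = 571 667 mm⁴.
Centroid: ȳ = ΣA·y / ΣA = 70.302 mm.
Transfer each piece to the horizontal axis through the centroid using Ī + A·d² with d = y − 70.302:
  flange: d = 10.698 mm → contributes +715 054 mm⁴
  web: d = -35.302 mm → contributes +2 316 423 mm⁴
Total I = 3 031 476 mm⁴.

I_x ≈ 3.03 × 10⁶ mm⁴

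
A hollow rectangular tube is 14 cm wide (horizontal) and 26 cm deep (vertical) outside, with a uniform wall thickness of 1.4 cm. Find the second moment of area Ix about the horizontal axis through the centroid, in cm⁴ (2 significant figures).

Ix ≈ 8900 cm⁴

Break the section into simple shapes (no overlaps), measuring from the bottom-left corner of the bounding box.
Outer rectangle: 14 × 26, A = 364 cm², y = 13 cm, Ī = 20 505 cm⁴.
Inner void (subtracted): 11.2 × 23.2, A = 259.8 cm², y = 13 cm, Ī = 11 655 cm⁴.
By symmetry the centroid is at mid-height, ȳ = 13 cm.
All pieces are centred on the horizontal axis through the centroid, so I = ΣĪ (holes subtracted) = 8 851 cm⁴.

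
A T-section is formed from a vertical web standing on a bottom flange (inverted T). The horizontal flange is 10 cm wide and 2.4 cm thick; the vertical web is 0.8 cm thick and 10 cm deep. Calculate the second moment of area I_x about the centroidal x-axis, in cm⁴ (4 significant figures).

Treat the section as a set of non-overlapping primitives; coordinates are from the bounding-box lower-left.
Flange: 10 × 2.4, A = 24 cm², y = 1.2 cm, Ī = 11.52 cm⁴.
Web: 0.8 × 10, A = 8 cm², y = 7.4 cm, Ī = 66.6667 cm⁴.
Centroid: ȳ = ΣA·y / ΣA = 2.75 cm.
Transfer each piece to the centroidal x-axis using Ī + A·d² with d = y − 2.75:
  flange: d = -1.55 cm → contributes +69.18 cm⁴
  web: d = 4.65 cm → contributes +239.647 cm⁴
Total I = 308.827 cm⁴.

I_x ≈ 308.8 cm⁴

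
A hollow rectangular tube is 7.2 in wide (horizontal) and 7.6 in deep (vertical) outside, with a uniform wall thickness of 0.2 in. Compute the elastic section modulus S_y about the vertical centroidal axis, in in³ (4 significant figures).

Decompose the section into non-overlapping parts with the origin at the bottom-left of its bounding rectangle.
Outer rectangle: 7.2 × 7.6, A = 54.72 in², x = 3.6 in, Ī = 236.39 in⁴.
Inner void (subtracted): 6.8 × 7.2, A = 48.96 in², x = 3.6 in, Ī = 188.659 in⁴.
By symmetry the centroid is at mid-width, x̄ = 3.6 in.
All pieces are centred on the vertical centroidal axis, so I = ΣĪ (holes subtracted) = 47.7312 in⁴.
Extreme fibre distance c = 3.6 in; S = I/c = 13.2587 in³.

S_y ≈ 13.26 in³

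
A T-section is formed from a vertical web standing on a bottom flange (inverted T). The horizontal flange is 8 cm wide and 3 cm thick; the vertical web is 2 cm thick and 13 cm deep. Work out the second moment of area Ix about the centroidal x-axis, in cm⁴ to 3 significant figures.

Ix ≈ 1180 cm⁴

Decompose the section into non-overlapping parts with the origin at the bottom-left of its bounding rectangle.
Flange: 8 × 3, A = 24 cm², y = 1.5 cm, Ī = 18 cm⁴.
Web: 2 × 13, A = 26 cm², y = 9.5 cm, Ī = 366.17 cm⁴.
Centroid: ȳ = ΣA·y / ΣA = 5.66 cm.
Transfer each piece to the centroidal x-axis using Ī + A·d² with d = y − 5.66:
  flange: d = -4.16 cm → contributes +433.33 cm⁴
  web: d = 3.84 cm → contributes +749.55 cm⁴
Total I = 1182.9 cm⁴.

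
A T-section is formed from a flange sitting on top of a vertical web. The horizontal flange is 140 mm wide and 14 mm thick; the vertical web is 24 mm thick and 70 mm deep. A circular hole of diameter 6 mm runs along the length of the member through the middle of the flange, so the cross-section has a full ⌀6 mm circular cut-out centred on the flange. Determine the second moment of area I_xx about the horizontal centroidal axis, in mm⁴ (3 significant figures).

I_xx ≈ 2.30 × 10⁶ mm⁴

Split into non-overlapping primitives; take the origin at the lower-left of the bounding box.
Flange: 140 × 14, A = 1 960 mm², y = 77 mm, Ī = 32 013 mm⁴.
Web: 24 × 70, A = 1 680 mm², y = 35 mm, Ī = 686 000 mm⁴.
Hole (subtracted): ⌀6, A = 28.274 mm², y = 77 mm, Ī = 63.617 mm⁴.
Centroid: ȳ = ΣA·y / ΣA = 57.464 mm.
Transfer each piece to the horizontal centroidal axis using Ī + A·d² with d = y − 57.464:
  flange: d = 19.536 mm → contributes +780 086 mm⁴
  web: d = -22.464 mm → contributes +1 533 753 mm⁴
  hole: d = 19.536 mm → contributes −10 855 mm⁴
Total I = 2 302 984 mm⁴.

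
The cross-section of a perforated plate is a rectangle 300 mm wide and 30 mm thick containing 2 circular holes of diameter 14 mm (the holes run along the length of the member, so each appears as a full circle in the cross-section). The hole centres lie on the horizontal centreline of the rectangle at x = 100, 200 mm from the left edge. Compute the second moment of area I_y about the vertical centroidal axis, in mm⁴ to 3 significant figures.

I_y ≈ 6.67 × 10⁷ mm⁴

Decompose the section into non-overlapping parts with the origin at the bottom-left of its bounding rectangle.
Plate: 300 × 30, A = 9 000 mm², x = 150 mm, Ī = 67 500 000 mm⁴.
Hole 1 (subtracted): ⌀14, A = 153.94 mm², x = 100 mm, Ī = 1885.7 mm⁴.
Hole 2 (subtracted): ⌀14, A = 153.94 mm², x = 200 mm, Ī = 1885.7 mm⁴.
By symmetry the centroid is at mid-width, x̄ = 150 mm.
Transfer each piece to the vertical centroidal axis using Ī + A·d² with d = x − 150:
  plate: d = 0 mm → contributes +67 500 000 mm⁴
  hole 1: d = -50 mm → contributes −386 731 mm⁴
  hole 2: d = 50 mm → contributes −386 731 mm⁴
Total I = 66 726 538 mm⁴.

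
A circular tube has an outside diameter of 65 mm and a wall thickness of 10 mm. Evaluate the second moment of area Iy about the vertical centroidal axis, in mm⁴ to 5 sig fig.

Break the section into simple shapes (no overlaps), measuring from the bottom-left corner of the bounding box.
Outer circle: ⌀65, A = 3318.307 mm², x = 32.5 mm, Ī = 876240.5 mm⁴.
Bore (subtracted): ⌀45, A = 1590.431 mm², x = 32.5 mm, Ī = 201 289 mm⁴.
By symmetry the centroid is at mid-width, x̄ = 32.5 mm.
All pieces are centred on the vertical centroidal axis, so I = ΣĪ (holes subtracted) = 674951.5 mm⁴.

Iy ≈ 6.7495 × 10⁵ mm⁴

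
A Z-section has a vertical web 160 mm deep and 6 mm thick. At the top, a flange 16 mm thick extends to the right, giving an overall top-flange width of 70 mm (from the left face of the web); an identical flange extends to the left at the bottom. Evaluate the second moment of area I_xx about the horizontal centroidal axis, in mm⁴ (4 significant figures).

I_xx ≈ 1.271 × 10⁷ mm⁴

Treat the section as a set of non-overlapping primitives; coordinates are from the bounding-box lower-left.
Web: 6 × 160, A = 960 mm², y = 80 mm, Ī = 2 048 000 mm⁴.
Top flange (beyond web): 64 × 16, A = 1 024 mm², y = 152 mm, Ī = 21845.3 mm⁴.
Bottom flange (beyond web): 64 × 16, A = 1 024 mm², y = 8 mm, Ī = 21845.3 mm⁴.
Centroid: ȳ = ΣA·y / ΣA = 80 mm.
Transfer each piece to the horizontal centroidal axis using Ī + A·d² with d = y − 80:
  web: d = 0 mm → contributes +2 048 000 mm⁴
  top flange (beyond web): d = 72 mm → contributes +5 330 261 mm⁴
  bottom flange (beyond web): d = -72 mm → contributes +5 330 261 mm⁴
Total I = 12 708 523 mm⁴.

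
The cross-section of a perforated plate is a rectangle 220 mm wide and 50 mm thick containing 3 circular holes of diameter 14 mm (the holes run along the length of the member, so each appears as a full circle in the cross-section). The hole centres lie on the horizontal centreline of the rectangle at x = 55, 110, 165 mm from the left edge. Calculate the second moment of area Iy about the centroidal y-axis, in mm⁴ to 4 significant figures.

Iy ≈ 4.343 × 10⁷ mm⁴

Treat the section as a set of non-overlapping primitives; coordinates are from the bounding-box lower-left.
Plate: 220 × 50, A = 11 000 mm², x = 110 mm, Ī = 44 366 667 mm⁴.
Hole 1 (subtracted): ⌀14, A = 153.938 mm², x = 55 mm, Ī = 1885.74 mm⁴.
Hole 2 (subtracted): ⌀14, A = 153.938 mm², x = 110 mm, Ī = 1885.74 mm⁴.
Hole 3 (subtracted): ⌀14, A = 153.938 mm², x = 165 mm, Ī = 1885.74 mm⁴.
By symmetry the centroid is at mid-width, x̄ = 110 mm.
Transfer each piece to the centroidal y-axis using Ī + A·d² with d = x − 110:
  plate: d = 0 mm → contributes +44 366 667 mm⁴
  hole 1: d = -55 mm → contributes −467 548 mm⁴
  hole 2: d = 0 mm → contributes −1885.74 mm⁴
  hole 3: d = 55 mm → contributes −467 548 mm⁴
Total I = 43 429 684 mm⁴.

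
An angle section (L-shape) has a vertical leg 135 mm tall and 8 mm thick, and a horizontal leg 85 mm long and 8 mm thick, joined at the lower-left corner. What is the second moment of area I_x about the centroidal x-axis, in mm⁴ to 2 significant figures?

I_x ≈ 3.2 × 10⁶ mm⁴

Break the section into simple shapes (no overlaps), measuring from the bottom-left corner of the bounding box.
Vertical leg: 8 × 135, A = 1 080 mm², y = 67.5 mm, Ī = 1 640 250 mm⁴.
Horizontal leg (remainder): 77 × 8, A = 616 mm², y = 4 mm, Ī = 3 285 mm⁴.
Centroid: ȳ = ΣA·y / ΣA = 44.44 mm.
Transfer each piece to the centroidal x-axis using Ī + A·d² with d = y − 44.44:
  vertical leg: d = 23.06 mm → contributes +2 214 738 mm⁴
  horizontal leg (remainder): d = -40.44 mm → contributes +1 010 504 mm⁴
Total I = 3 225 242 mm⁴.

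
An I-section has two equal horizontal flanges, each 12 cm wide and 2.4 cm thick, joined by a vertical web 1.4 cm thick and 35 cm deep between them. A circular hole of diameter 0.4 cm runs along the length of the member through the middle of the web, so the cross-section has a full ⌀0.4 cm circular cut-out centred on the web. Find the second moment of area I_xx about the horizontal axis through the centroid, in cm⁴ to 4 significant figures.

Break the section into simple shapes (no overlaps), measuring from the bottom-left corner of the bounding box.
Bottom flange: 12 × 2.4, A = 28.8 cm², y = 1.2 cm, Ī = 13.824 cm⁴.
Web: 1.4 × 35, A = 49 cm², y = 19.9 cm, Ī = 5002.08 cm⁴.
Top flange: 12 × 2.4, A = 28.8 cm², y = 38.6 cm, Ī = 13.824 cm⁴.
Hole (subtracted): ⌀0.4, A = 0.125664 cm², y = 19.9 cm, Ī = 0.00125664 cm⁴.
By symmetry the centroid is at mid-height, ȳ = 19.9 cm.
Transfer each piece to the horizontal axis through the centroid using Ī + A·d² with d = y − 19.9:
  bottom flange: d = -18.7 cm → contributes +10084.9 cm⁴
  web: d = 0 cm → contributes +5002.08 cm⁴
  top flange: d = 18.7 cm → contributes +10084.9 cm⁴
  hole: d = 0 cm → contributes −0.00125664 cm⁴
Total I = 25171.9 cm⁴.

I_xx ≈ 2.517 × 10⁴ cm⁴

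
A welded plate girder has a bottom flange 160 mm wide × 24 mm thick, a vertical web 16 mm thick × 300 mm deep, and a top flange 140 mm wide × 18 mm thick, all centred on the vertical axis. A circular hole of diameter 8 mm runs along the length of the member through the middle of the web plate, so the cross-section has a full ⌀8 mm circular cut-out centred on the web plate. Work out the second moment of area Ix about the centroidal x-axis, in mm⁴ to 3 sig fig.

Ix ≈ 1.96 × 10⁸ mm⁴

Break the section into simple shapes (no overlaps), measuring from the bottom-left corner of the bounding box.
Bottom plate: 160 × 24, A = 3 840 mm², y = 12 mm, Ī = 184 320 mm⁴.
Web plate: 16 × 300, A = 4 800 mm², y = 174 mm, Ī = 36 000 000 mm⁴.
Top plate: 140 × 18, A = 2 520 mm², y = 333 mm, Ī = 68 040 mm⁴.
Hole (subtracted): ⌀8, A = 50.265 mm², y = 174 mm, Ī = 201.06 mm⁴.
Centroid: ȳ = ΣA·y / ΣA = 154.07 mm.
Transfer each piece to the centroidal x-axis using Ī + A·d² with d = y − 154.07:
  bottom plate: d = -142.07 mm → contributes +77 692 108 mm⁴
  web plate: d = 19.928 mm → contributes +37 906 291 mm⁴
  top plate: d = 178.93 mm → contributes +80 746 840 mm⁴
  hole: d = 19.928 mm → contributes −20 164 mm⁴
Total I = 196 325 076 mm⁴.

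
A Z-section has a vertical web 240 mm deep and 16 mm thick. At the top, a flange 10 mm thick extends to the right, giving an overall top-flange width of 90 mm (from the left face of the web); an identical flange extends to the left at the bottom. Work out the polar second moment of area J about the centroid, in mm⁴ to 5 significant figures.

J ≈ 4.1772 × 10⁷ mm⁴

Decompose the section into non-overlapping parts with the origin at the bottom-left of its bounding rectangle.
Web: 16 × 240, A = 3 840 mm², y = 120 mm, Ī = 18 432 000 mm⁴.
Top flange (beyond web): 74 × 10, A = 740 mm², y = 235 mm, Ī = 6166.667 mm⁴.
Bottom flange (beyond web): 74 × 10, A = 740 mm², y = 5 mm, Ī = 6166.667 mm⁴.
Centroid: ȳ = ΣA·y / ΣA = 120 mm.
Transfer each piece to the centroidal x-axis using Ī + A·d² with d = y − 120:
  web: d = 0 mm → contributes +18 432 000 mm⁴
  top flange (beyond web): d = 115 mm → contributes +9 792 667 mm⁴
  bottom flange (beyond web): d = -115 mm → contributes +9 792 667 mm⁴
Total I = 38 017 333 mm⁴.
For the y-axis: x̄ = 82 mm.
Repeating about the centroidal y-axis gives I_y = 3 754 293 mm⁴.
Polar second moment: J = I_x + I_y = 41 771 627 mm⁴.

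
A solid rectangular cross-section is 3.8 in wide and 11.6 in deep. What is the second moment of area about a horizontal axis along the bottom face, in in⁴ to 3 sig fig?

The section: 3.8 × 11.6, A = 44.08 in², y = 5.8 in, Ī = 494.28 in⁴.
Transfer it to a horizontal axis along the bottom face using Ī + A·d² with d = y − 0:
  the section: d = 5.8 in → contributes +1977.1 in⁴
Total I = 1977.1 in⁴.

I_base ≈ 1980 in⁴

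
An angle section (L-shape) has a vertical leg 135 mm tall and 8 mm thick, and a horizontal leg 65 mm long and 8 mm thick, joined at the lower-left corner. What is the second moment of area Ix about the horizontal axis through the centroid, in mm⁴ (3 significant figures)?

Treat the section as a set of non-overlapping primitives; coordinates are from the bounding-box lower-left.
Vertical leg: 8 × 135, A = 1 080 mm², y = 67.5 mm, Ī = 1 640 250 mm⁴.
Horizontal leg (remainder): 57 × 8, A = 456 mm², y = 4 mm, Ī = 2 432 mm⁴.
Centroid: ȳ = ΣA·y / ΣA = 48.648 mm.
Transfer each piece to the horizontal axis through the centroid using Ī + A·d² with d = y − 48.648:
  vertical leg: d = 18.852 mm → contributes +2 024 062 mm⁴
  horizontal leg (remainder): d = -44.648 mm → contributes +911 460 mm⁴
Total I = 2 935 522 mm⁴.

Ix ≈ 2.94 × 10⁶ mm⁴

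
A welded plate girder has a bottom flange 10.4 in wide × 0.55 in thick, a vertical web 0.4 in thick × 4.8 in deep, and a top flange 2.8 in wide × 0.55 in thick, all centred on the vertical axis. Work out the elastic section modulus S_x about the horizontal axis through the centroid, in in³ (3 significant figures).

S_x ≈ 10.1 in³

Treat the section as a set of non-overlapping primitives; coordinates are from the bounding-box lower-left.
Bottom plate: 10.4 × 0.55, A = 5.72 in², y = 0.275 in, Ī = 0.14419 in⁴.
Web plate: 0.4 × 4.8, A = 1.92 in², y = 2.95 in, Ī = 3.6864 in⁴.
Top plate: 2.8 × 0.55, A = 1.54 in², y = 5.625 in, Ī = 0.038821 in⁴.
Centroid: ȳ = ΣA·y / ΣA = 1.732 in.
Transfer each piece to the horizontal axis through the centroid using Ī + A·d² with d = y − 1.732:
  bottom plate: d = -1.457 in → contributes +12.286 in⁴
  web plate: d = 1.218 in → contributes +6.5349 in⁴
  top plate: d = 3.893 in → contributes +23.379 in⁴
Total I = 42.2 in⁴.
Extreme fibre distance c = 4.168 in; S = I/c = 10.125 in³.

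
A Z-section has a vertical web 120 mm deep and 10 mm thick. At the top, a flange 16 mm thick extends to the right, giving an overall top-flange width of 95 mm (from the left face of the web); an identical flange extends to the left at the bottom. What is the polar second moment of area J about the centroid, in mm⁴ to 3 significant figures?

Decompose the section into non-overlapping parts with the origin at the bottom-left of its bounding rectangle.
Web: 10 × 120, A = 1 200 mm², y = 60 mm, Ī = 1 440 000 mm⁴.
Top flange (beyond web): 85 × 16, A = 1 360 mm², y = 112 mm, Ī = 29 013 mm⁴.
Bottom flange (beyond web): 85 × 16, A = 1 360 mm², y = 8 mm, Ī = 29 013 mm⁴.
Centroid: ȳ = ΣA·y / ΣA = 60 mm.
Transfer each piece to the centroidal x-axis using Ī + A·d² with d = y − 60:
  web: d = 0 mm → contributes +1 440 000 mm⁴
  top flange (beyond web): d = 52 mm → contributes +3 706 453 mm⁴
  bottom flange (beyond web): d = -52 mm → contributes +3 706 453 mm⁴
Total I = 8 852 907 mm⁴.
For the y-axis: x̄ = 90 mm.
Repeating about the centroidal y-axis gives I_y = 7 784 667 mm⁴.
Polar second moment: J = I_x + I_y = 16 637 573 mm⁴.

J ≈ 1.66 × 10⁷ mm⁴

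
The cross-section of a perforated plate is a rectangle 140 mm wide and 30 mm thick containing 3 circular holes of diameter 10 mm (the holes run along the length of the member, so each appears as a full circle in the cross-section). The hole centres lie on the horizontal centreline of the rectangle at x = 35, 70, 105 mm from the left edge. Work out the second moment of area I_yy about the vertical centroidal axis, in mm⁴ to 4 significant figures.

Split into non-overlapping primitives; take the origin at the lower-left of the bounding box.
Plate: 140 × 30, A = 4 200 mm², x = 70 mm, Ī = 6 860 000 mm⁴.
Hole 1 (subtracted): ⌀10, A = 78.5398 mm², x = 35 mm, Ī = 490.874 mm⁴.
Hole 2 (subtracted): ⌀10, A = 78.5398 mm², x = 70 mm, Ī = 490.874 mm⁴.
Hole 3 (subtracted): ⌀10, A = 78.5398 mm², x = 105 mm, Ī = 490.874 mm⁴.
By symmetry the centroid is at mid-width, x̄ = 70 mm.
Transfer each piece to the vertical centroidal axis using Ī + A·d² with d = x − 70:
  plate: d = 0 mm → contributes +6 860 000 mm⁴
  hole 1: d = -35 mm → contributes −96702.1 mm⁴
  hole 2: d = 0 mm → contributes −490.874 mm⁴
  hole 3: d = 35 mm → contributes −96702.1 mm⁴
Total I = 6 666 105 mm⁴.

I_yy ≈ 6.666 × 10⁶ mm⁴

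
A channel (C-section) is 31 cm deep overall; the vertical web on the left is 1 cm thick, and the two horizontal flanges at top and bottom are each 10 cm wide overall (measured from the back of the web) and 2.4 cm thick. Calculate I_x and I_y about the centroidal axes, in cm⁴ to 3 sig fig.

Split into non-overlapping primitives; take the origin at the lower-left of the bounding box.
Web: 1 × 31, A = 31 cm², y = 15.5 cm, Ī = 2482.6 cm⁴.
Top flange (beyond web): 9 × 2.4, A = 21.6 cm², y = 29.8 cm, Ī = 10.368 cm⁴.
Bottom flange (beyond web): 9 × 2.4, A = 21.6 cm², y = 1.2 cm, Ī = 10.368 cm⁴.
By symmetry the centroid is at mid-height, ȳ = 15.5 cm.
Transfer each piece to the centroidal x-axis using Ī + A·d² with d = y − 15.5:
  web: d = 0 cm → contributes +2482.6 cm⁴
  top flange (beyond web): d = 14.3 cm → contributes +4427.4 cm⁴
  bottom flange (beyond web): d = -14.3 cm → contributes +4427.4 cm⁴
Total I = 11 337 cm⁴.
For the y-axis: x̄ = 3.4111 cm.
Repeating about the centroidal y-axis gives I_y = 745.4 cm⁴.

I_x ≈ 1.13 × 10⁴ cm⁴, I_y ≈ 745 cm⁴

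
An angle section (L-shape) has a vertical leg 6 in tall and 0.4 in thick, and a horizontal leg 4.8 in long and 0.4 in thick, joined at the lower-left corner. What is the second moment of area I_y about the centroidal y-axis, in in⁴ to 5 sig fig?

I_y ≈ 8.7201 in⁴

Split into non-overlapping primitives; take the origin at the lower-left of the bounding box.
Vertical leg: 0.4 × 6, A = 2.4 in², x = 0.2 in, Ī = 0.032 in⁴.
Horizontal leg (remainder): 4.4 × 0.4, A = 1.76 in², x = 2.6 in, Ī = 2.839467 in⁴.
Centroid: x̄ = ΣA·x / ΣA = 1.215385 in.
Transfer each piece to the centroidal y-axis using Ī + A·d² with d = x − 1.215385:
  vertical leg: d = -1.015385 in → contributes +2.506414 in⁴
  horizontal leg (remainder): d = 1.384615 in → contributes +6.213668 in⁴
Total I = 8.720082 in⁴.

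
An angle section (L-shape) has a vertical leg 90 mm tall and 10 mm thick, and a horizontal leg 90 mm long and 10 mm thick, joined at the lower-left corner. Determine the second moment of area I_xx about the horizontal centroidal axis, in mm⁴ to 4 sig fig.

I_xx ≈ 1.292 × 10⁶ mm⁴

Decompose the section into non-overlapping parts with the origin at the bottom-left of its bounding rectangle.
Vertical leg: 10 × 90, A = 900 mm², y = 45 mm, Ī = 607 500 mm⁴.
Horizontal leg (remainder): 80 × 10, A = 800 mm², y = 5 mm, Ī = 6666.67 mm⁴.
Centroid: ȳ = ΣA·y / ΣA = 26.1765 mm.
Transfer each piece to the horizontal centroidal axis using Ī + A·d² with d = y − 26.1765:
  vertical leg: d = 18.8235 mm → contributes +926 393 mm⁴
  horizontal leg (remainder): d = -21.1765 mm → contributes +365 421 mm⁴
Total I = 1 291 814 mm⁴.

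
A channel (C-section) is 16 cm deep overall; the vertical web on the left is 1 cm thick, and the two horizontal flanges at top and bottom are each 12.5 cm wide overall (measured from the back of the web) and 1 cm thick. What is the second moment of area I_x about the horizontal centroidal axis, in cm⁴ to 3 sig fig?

I_x ≈ 1640 cm⁴

Split into non-overlapping primitives; take the origin at the lower-left of the bounding box.
Web: 1 × 16, A = 16 cm², y = 8 cm, Ī = 341.33 cm⁴.
Top flange (beyond web): 11.5 × 1, A = 11.5 cm², y = 15.5 cm, Ī = 0.95833 cm⁴.
Bottom flange (beyond web): 11.5 × 1, A = 11.5 cm², y = 0.5 cm, Ī = 0.95833 cm⁴.
By symmetry the centroid is at mid-height, ȳ = 8 cm.
Transfer each piece to the horizontal centroidal axis using Ī + A·d² with d = y − 8:
  web: d = 0 cm → contributes +341.33 cm⁴
  top flange (beyond web): d = 7.5 cm → contributes +647.83 cm⁴
  bottom flange (beyond web): d = -7.5 cm → contributes +647.83 cm⁴
Total I = 1 637 cm⁴.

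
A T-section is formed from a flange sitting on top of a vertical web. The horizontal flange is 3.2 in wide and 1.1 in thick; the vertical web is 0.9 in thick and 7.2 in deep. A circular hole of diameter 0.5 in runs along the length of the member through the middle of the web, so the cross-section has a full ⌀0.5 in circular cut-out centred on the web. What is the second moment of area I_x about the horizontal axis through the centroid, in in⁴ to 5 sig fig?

I_x ≈ 67.202 in⁴

Decompose the section into non-overlapping parts with the origin at the bottom-left of its bounding rectangle.
Flange: 3.2 × 1.1, A = 3.52 in², y = 7.75 in, Ī = 0.3549333 in⁴.
Web: 0.9 × 7.2, A = 6.48 in², y = 3.6 in, Ī = 27.9936 in⁴.
Hole (subtracted): ⌀0.5, A = 0.1963495 in², y = 3.6 in, Ī = 0.003067962 in⁴.
Centroid: ȳ = ΣA·y / ΣA = 5.090057 in.
Transfer each piece to the horizontal axis through the centroid using Ī + A·d² with d = y − 5.090057:
  flange: d = 2.659943 in → contributes +25.25997 in⁴
  web: d = -1.490057 in → contributes +42.38095 in⁴
  hole: d = -1.490057 in → contributes −0.439017 in⁴
Total I = 67.20191 in⁴.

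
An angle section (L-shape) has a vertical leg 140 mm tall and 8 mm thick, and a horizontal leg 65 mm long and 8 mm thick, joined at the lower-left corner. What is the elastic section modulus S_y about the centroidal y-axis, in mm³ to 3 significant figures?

S_y ≈ 9140 mm³

Decompose the section into non-overlapping parts with the origin at the bottom-left of its bounding rectangle.
Vertical leg: 8 × 140, A = 1 120 mm², x = 4 mm, Ī = 5973.3 mm⁴.
Horizontal leg (remainder): 57 × 8, A = 456 mm², x = 36.5 mm, Ī = 123 462 mm⁴.
Centroid: x̄ = ΣA·x / ΣA = 13.404 mm.
Transfer each piece to the centroidal y-axis using Ī + A·d² with d = x − 13.404:
  vertical leg: d = -9.4036 mm → contributes +105 011 mm⁴
  horizontal leg (remainder): d = 23.096 mm → contributes +366 713 mm⁴
Total I = 471 725 mm⁴.
Extreme fibre distance c = 51.596 mm; S = I/c = 9142.6 mm³.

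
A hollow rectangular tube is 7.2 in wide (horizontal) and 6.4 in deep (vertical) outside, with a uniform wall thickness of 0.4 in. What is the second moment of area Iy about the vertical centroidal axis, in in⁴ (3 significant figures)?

Iy ≈ 76.7 in⁴

Decompose the section into non-overlapping parts with the origin at the bottom-left of its bounding rectangle.
Outer rectangle: 7.2 × 6.4, A = 46.08 in², x = 3.6 in, Ī = 199.07 in⁴.
Inner void (subtracted): 6.4 × 5.6, A = 35.84 in², x = 3.6 in, Ī = 122.33 in⁴.
By symmetry the centroid is at mid-width, x̄ = 3.6 in.
All pieces are centred on the vertical centroidal axis, so I = ΣĪ (holes subtracted) = 76.732 in⁴.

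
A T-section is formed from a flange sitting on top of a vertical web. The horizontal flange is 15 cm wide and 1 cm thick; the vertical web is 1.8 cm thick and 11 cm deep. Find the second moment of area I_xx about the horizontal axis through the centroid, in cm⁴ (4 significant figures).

Treat the section as a set of non-overlapping primitives; coordinates are from the bounding-box lower-left.
Flange: 15 × 1, A = 15 cm², y = 11.5 cm, Ī = 1.25 cm⁴.
Web: 1.8 × 11, A = 19.8 cm², y = 5.5 cm, Ī = 199.65 cm⁴.
Centroid: ȳ = ΣA·y / ΣA = 8.08621 cm.
Transfer each piece to the horizontal axis through the centroid using Ī + A·d² with d = y − 8.08621:
  flange: d = 3.41379 cm → contributes +176.06 cm⁴
  web: d = -2.58621 cm → contributes +332.082 cm⁴
Total I = 508.141 cm⁴.

I_xx ≈ 508.1 cm⁴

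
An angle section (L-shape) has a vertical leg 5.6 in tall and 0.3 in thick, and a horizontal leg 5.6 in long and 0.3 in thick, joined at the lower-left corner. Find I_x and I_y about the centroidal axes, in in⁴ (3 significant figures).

Treat the section as a set of non-overlapping primitives; coordinates are from the bounding-box lower-left.
Vertical leg: 0.3 × 5.6, A = 1.68 in², y = 2.8 in, Ī = 4.3904 in⁴.
Horizontal leg (remainder): 5.3 × 0.3, A = 1.59 in², y = 0.15 in, Ī = 0.011925 in⁴.
Centroid: ȳ = ΣA·y / ΣA = 1.5115 in.
Transfer each piece to the centroidal x-axis using Ī + A·d² with d = y − 1.5115:
  vertical leg: d = 1.2885 in → contributes +7.1797 in⁴
  horizontal leg (remainder): d = -1.3615 in → contributes +2.9591 in⁴
Total I = 10.139 in⁴.
For the y-axis: x̄ = 1.5115 in.
Repeating about the centroidal y-axis gives I_y = 10.139 in⁴.

I_x ≈ 10.1 in⁴, I_y ≈ 10.1 in⁴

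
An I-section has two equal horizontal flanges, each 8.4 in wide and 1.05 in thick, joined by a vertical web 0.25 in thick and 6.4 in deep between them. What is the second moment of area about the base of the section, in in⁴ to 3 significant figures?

Split into non-overlapping primitives; take the origin at the lower-left of the bounding box.
Bottom flange: 8.4 × 1.05, A = 8.82 in², y = 0.525 in, Ī = 0.81034 in⁴.
Web: 0.25 × 6.4, A = 1.6 in², y = 4.25 in, Ī = 5.4613 in⁴.
Top flange: 8.4 × 1.05, A = 8.82 in², y = 7.975 in, Ī = 0.81034 in⁴.
Transfer each piece to the bottom edge using Ī + A·d² with d = y − 0:
  bottom flange: d = 0.525 in → contributes +3.2414 in⁴
  web: d = 4.25 in → contributes +34.361 in⁴
  top flange: d = 7.975 in → contributes +561.77 in⁴
Total I = 599.37 in⁴.

I_base ≈ 599 in⁴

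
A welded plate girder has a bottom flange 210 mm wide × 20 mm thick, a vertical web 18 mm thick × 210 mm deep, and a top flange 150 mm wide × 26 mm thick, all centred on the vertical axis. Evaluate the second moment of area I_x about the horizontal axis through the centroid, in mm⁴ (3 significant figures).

I_x ≈ 1.24 × 10⁸ mm⁴

Decompose the section into non-overlapping parts with the origin at the bottom-left of its bounding rectangle.
Bottom plate: 210 × 20, A = 4 200 mm², y = 10 mm, Ī = 140 000 mm⁴.
Web plate: 18 × 210, A = 3 780 mm², y = 125 mm, Ī = 13 891 500 mm⁴.
Top plate: 150 × 26, A = 3 900 mm², y = 243 mm, Ī = 219 700 mm⁴.
Centroid: ȳ = ΣA·y / ΣA = 123.08 mm.
Transfer each piece to the horizontal axis through the centroid using Ī + A·d² with d = y − 123.08:
  bottom plate: d = -113.08 mm → contributes +53 846 530 mm⁴
  web plate: d = 1.9192 mm → contributes +13 905 423 mm⁴
  top plate: d = 119.92 mm → contributes +56 304 089 mm⁴
Total I = 124 056 042 mm⁴.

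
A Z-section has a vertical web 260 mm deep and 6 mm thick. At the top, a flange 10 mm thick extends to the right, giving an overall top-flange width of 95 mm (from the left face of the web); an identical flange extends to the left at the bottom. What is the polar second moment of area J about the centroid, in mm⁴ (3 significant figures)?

J ≈ 4.18 × 10⁷ mm⁴

Treat the section as a set of non-overlapping primitives; coordinates are from the bounding-box lower-left.
Web: 6 × 260, A = 1 560 mm², y = 130 mm, Ī = 8 788 000 mm⁴.
Top flange (beyond web): 89 × 10, A = 890 mm², y = 255 mm, Ī = 7416.7 mm⁴.
Bottom flange (beyond web): 89 × 10, A = 890 mm², y = 5 mm, Ī = 7416.7 mm⁴.
Centroid: ȳ = ΣA·y / ΣA = 130 mm.
Transfer each piece to the centroidal x-axis using Ī + A·d² with d = y − 130:
  web: d = 0 mm → contributes +8 788 000 mm⁴
  top flange (beyond web): d = 125 mm → contributes +13 913 667 mm⁴
  bottom flange (beyond web): d = -125 mm → contributes +13 913 667 mm⁴
Total I = 36 615 333 mm⁴.
For the y-axis: x̄ = 92 mm.
Repeating about the centroidal y-axis gives I_y = 5 195 753 mm⁴.
Polar second moment: J = I_x + I_y = 41 811 087 mm⁴.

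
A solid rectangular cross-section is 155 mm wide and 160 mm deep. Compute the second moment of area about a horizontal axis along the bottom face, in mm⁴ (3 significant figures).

The section: 155 × 160, A = 24 800 mm², y = 80 mm, Ī = 52 906 667 mm⁴.
Transfer it to the bottom edge using Ī + A·d² with d = y − 0:
  the section: d = 80 mm → contributes +211 626 667 mm⁴
Total I = 211 626 667 mm⁴.

I_base ≈ 2.12 × 10⁸ mm⁴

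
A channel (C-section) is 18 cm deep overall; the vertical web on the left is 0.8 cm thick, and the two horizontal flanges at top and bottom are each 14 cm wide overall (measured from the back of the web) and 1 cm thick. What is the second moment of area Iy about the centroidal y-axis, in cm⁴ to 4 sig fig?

Decompose the section into non-overlapping parts with the origin at the bottom-left of its bounding rectangle.
Web: 0.8 × 18, A = 14.4 cm², x = 0.4 cm, Ī = 0.768 cm⁴.
Top flange (beyond web): 13.2 × 1, A = 13.2 cm², x = 7.4 cm, Ī = 191.664 cm⁴.
Bottom flange (beyond web): 13.2 × 1, A = 13.2 cm², x = 7.4 cm, Ī = 191.664 cm⁴.
Centroid: x̄ = ΣA·x / ΣA = 4.92941 cm.
Transfer each piece to the centroidal y-axis using Ī + A·d² with d = x − 4.92941:
  web: d = -4.52941 cm → contributes +296.192 cm⁴
  top flange (beyond web): d = 2.47059 cm → contributes +272.234 cm⁴
  bottom flange (beyond web): d = 2.47059 cm → contributes +272.234 cm⁴
Total I = 840.661 cm⁴.

Iy ≈ 840.7 cm⁴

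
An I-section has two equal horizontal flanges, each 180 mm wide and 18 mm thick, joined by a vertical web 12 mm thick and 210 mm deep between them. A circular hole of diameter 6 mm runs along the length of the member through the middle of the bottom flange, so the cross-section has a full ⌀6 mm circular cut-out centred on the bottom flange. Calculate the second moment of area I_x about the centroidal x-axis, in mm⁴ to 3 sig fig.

Split into non-overlapping primitives; take the origin at the lower-left of the bounding box.
Bottom flange: 180 × 18, A = 3 240 mm², y = 9 mm, Ī = 87 480 mm⁴.
Web: 12 × 210, A = 2 520 mm², y = 123 mm, Ī = 9 261 000 mm⁴.
Top flange: 180 × 18, A = 3 240 mm², y = 237 mm, Ī = 87 480 mm⁴.
Hole (subtracted): ⌀6, A = 28.274 mm², y = 9 mm, Ī = 63.617 mm⁴.
Centroid: ȳ = ΣA·y / ΣA = 123.36 mm.
Transfer each piece to the centroidal x-axis using Ī + A·d² with d = y − 123.36:
  bottom flange: d = -114.36 mm → contributes +42 460 338 mm⁴
  web: d = -0.35927 mm → contributes +9 261 325 mm⁴
  top flange: d = 113.64 mm → contributes +41 929 538 mm⁴
  hole: d = -114.36 mm → contributes −369 837 mm⁴
Total I = 93 281 365 mm⁴.

I_x ≈ 9.33 × 10⁷ mm⁴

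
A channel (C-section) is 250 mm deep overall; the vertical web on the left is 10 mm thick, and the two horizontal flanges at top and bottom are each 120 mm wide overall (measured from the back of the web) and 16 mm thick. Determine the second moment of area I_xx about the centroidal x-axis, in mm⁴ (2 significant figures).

Treat the section as a set of non-overlapping primitives; coordinates are from the bounding-box lower-left.
Web: 10 × 250, A = 2 500 mm², y = 125 mm, Ī = 13 020 833 mm⁴.
Top flange (beyond web): 110 × 16, A = 1 760 mm², y = 242 mm, Ī = 37 547 mm⁴.
Bottom flange (beyond web): 110 × 16, A = 1 760 mm², y = 8 mm, Ī = 37 547 mm⁴.
By symmetry the centroid is at mid-height, ȳ = 125 mm.
Transfer each piece to the centroidal x-axis using Ī + A·d² with d = y − 125:
  web: d = 0 mm → contributes +13 020 833 mm⁴
  top flange (beyond web): d = 117 mm → contributes +24 130 187 mm⁴
  bottom flange (beyond web): d = -117 mm → contributes +24 130 187 mm⁴
Total I = 61 281 207 mm⁴.

I_xx ≈ 6.1 × 10⁷ mm⁴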